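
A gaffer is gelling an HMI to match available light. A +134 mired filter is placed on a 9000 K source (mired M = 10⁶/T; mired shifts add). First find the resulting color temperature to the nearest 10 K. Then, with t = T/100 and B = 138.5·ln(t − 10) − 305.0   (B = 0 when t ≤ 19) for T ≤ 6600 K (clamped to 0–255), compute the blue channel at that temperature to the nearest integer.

170

M_in = 10⁶/9000 = 111.11; M_out = 111.11 + (+134) = 245.11.
T_out = 10⁶/245.11 = 4079.8 K → 4080 K; t = 40.8.
B = 138.5·ln(40.8 − 10) − 305.0 = 138.5·ln 30.8 − 305.0 = 138.5·3.4275 − 305.0 = 169.711.
Rounded: 170.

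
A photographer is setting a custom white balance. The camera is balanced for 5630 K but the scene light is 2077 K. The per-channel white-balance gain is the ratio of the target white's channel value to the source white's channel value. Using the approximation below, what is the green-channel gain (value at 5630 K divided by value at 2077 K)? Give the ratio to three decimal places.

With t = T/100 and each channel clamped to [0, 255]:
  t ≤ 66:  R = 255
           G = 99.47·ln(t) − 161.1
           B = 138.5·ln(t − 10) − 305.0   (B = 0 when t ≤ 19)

At 2077 K (t = 20.77):
  G = 99.47·ln 20.77 − 161.1 = 99.47·3.0335 − 161.1 = 140.643.
At 5630 K (t = 56.3):
  G = 99.47·ln 56.3 − 161.1 = 99.47·4.0307 − 161.1 = 239.833.
Gain = 239.833 / 140.643 = 1.7053 → 1.705.

1.705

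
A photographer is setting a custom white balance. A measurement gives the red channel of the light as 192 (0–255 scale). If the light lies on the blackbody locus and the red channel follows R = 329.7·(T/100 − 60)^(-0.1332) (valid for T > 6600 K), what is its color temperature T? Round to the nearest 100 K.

(t − 60)^(-0.1332) = 192/329.7 = 0.58235.
t − 60 = 0.58235^(1/-0.1332) = 0.58235^(-7.508) = 57.929, so t = 117.929.
T = 100·t = 11793 K → 11800 K to the nearest 100 K.

11800 K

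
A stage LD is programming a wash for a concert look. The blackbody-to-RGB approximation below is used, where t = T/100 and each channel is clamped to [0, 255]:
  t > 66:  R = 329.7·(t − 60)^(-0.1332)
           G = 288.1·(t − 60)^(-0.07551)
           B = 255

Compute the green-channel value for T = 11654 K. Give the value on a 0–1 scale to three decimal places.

t = 11654/100 = 116.54; the t > 66 branch applies.
G = 288.1·(116.54 − 60)^(-0.07551) = 288.1·56.54^(-0.07551) = 288.1·0.73736 = 212.433.
On a 0–1 scale: 212.433/255 = 0.8331 → 0.833.

0.833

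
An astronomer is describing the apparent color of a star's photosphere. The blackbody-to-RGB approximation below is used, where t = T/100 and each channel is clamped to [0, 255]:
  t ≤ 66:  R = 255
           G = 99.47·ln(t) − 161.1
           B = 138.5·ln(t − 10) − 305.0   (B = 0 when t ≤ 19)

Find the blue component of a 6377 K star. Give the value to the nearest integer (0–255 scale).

t = 6377/100 = 63.77; the t ≤ 66 branch applies.
B = 138.5·ln(63.77 − 10) − 305.0 = 138.5·ln 53.77 − 305.0 = 138.5·3.9847 − 305.0 = 246.883.
Rounded: 247.

247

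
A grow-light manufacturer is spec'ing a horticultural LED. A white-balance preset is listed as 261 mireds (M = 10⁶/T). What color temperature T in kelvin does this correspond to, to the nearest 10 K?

3830 K

T = 10⁶ / 261 = 3831.42 K → 3830 K.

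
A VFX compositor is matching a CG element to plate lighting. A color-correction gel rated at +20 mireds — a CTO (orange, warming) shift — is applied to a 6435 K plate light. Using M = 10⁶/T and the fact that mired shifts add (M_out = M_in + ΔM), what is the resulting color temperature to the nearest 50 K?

5700 K

M_in = 10⁶/6435 = 155.40 mireds.
M_out = 155.40 + (+20) = 175.40 mireds.
T_out = 10⁶/175.40 = 5701.2 K → 5700 K.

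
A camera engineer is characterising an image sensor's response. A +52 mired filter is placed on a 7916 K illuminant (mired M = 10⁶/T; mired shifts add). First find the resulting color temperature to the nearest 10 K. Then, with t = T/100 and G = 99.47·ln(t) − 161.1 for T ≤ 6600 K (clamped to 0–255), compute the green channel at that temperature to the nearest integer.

239

M_in = 10⁶/7916 = 126.33; M_out = 126.33 + (+52) = 178.33.
T_out = 10⁶/178.33 = 5607.7 K → 5610 K; t = 56.1.
G = 99.47·ln 56.1 − 161.1 = 99.47·4.0271 − 161.1 = 239.479.
Rounded: 239.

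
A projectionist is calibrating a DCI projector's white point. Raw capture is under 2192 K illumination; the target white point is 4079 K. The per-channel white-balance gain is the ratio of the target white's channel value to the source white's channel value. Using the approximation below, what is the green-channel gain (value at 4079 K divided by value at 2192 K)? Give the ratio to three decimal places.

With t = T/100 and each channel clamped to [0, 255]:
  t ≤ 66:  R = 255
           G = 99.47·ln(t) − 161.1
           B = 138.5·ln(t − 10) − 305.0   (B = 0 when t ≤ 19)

1.423

At 2192 K (t = 21.92):
  G = 99.47·ln 21.92 − 161.1 = 99.47·3.0874 − 161.1 = 146.004.
At 4079 K (t = 40.79):
  G = 99.47·ln 40.79 − 161.1 = 99.47·3.7084 − 161.1 = 207.778.
Gain = 207.778 / 146.004 = 1.4231 → 1.423.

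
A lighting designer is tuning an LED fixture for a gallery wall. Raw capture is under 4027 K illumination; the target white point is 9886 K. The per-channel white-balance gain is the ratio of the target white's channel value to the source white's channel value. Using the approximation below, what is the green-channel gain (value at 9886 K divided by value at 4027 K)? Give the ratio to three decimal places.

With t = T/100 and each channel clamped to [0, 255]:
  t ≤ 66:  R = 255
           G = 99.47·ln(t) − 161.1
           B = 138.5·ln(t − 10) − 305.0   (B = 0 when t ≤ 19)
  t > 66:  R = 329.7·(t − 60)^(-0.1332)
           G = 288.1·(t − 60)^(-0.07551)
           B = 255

1.058

At 4027 K (t = 40.27):
  G = 99.47·ln 40.27 − 161.1 = 99.47·3.6956 − 161.1 = 206.502.
At 9886 K (t = 98.86):
  G = 288.1·(98.86 − 60)^(-0.07551) = 288.1·38.86^(-0.07551) = 288.1·0.75854 = 218.534.
Gain = 218.534 / 206.502 = 1.0583 → 1.058.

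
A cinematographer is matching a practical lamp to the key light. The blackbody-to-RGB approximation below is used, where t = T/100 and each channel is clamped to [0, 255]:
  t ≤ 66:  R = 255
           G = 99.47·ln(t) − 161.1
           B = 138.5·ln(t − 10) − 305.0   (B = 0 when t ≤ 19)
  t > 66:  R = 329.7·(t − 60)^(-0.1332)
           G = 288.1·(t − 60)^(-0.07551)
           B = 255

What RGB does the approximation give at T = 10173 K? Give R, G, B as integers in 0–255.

R=201, G=217, B=255

t = 10173/100 = 101.73; the t > 66 branch applies.
R = 329.7·(101.73 − 60)^(-0.1332) = 329.7·41.73^(-0.1332) = 329.7·0.60835 = 200.574.
G = 288.1·(101.73 − 60)^(-0.07551) = 288.1·41.73^(-0.07551) = 288.1·0.75447 = 217.362.
B = 255 by definition for t > 66.
Rounded: (201, 217, 255).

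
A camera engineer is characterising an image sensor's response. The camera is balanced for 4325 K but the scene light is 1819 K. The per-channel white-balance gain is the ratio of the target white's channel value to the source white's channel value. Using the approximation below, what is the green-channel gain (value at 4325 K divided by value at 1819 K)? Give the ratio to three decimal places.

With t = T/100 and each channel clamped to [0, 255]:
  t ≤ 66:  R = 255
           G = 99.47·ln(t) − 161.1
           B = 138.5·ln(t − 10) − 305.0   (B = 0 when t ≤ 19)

1.676

At 1819 K (t = 18.19):
  G = 99.47·ln 18.19 − 161.1 = 99.47·2.9009 − 161.1 = 127.450.
At 4325 K (t = 43.25):
  G = 99.47·ln 43.25 − 161.1 = 99.47·3.7670 − 161.1 = 213.603.
Gain = 213.603 / 127.450 = 1.6760 → 1.676.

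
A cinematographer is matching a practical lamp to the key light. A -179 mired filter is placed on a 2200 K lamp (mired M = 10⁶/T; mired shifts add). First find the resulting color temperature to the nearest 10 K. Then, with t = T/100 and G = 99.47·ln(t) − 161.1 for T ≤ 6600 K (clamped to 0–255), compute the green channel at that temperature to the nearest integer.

196

M_in = 10⁶/2200 = 454.55; M_out = 454.55 + (-179) = 275.55.
T_out = 10⁶/275.55 = 3629.2 K → 3630 K; t = 36.3.
G = 99.47·ln 36.3 − 161.1 = 99.47·3.5918 − 161.1 = 196.178.
Rounded: 196.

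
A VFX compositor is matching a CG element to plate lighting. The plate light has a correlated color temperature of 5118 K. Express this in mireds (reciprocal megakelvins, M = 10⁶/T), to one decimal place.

M = 10⁶ / 5118 = 195.389 → 195.4 mireds.

195.4 mireds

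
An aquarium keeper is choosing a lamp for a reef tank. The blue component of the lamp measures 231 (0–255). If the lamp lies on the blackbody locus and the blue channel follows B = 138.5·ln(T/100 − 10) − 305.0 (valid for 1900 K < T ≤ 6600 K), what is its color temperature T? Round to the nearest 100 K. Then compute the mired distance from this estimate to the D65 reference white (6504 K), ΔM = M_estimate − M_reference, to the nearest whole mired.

ln(t − 10) = (231 + 305.0) / 138.5 = 3.8700.
t − 10 = e^3.8700 = 47.944, so t = 57.944.
T = 100·t = 5794 K → 5800 K to the nearest 100 K.
M_estimate = 10⁶/5800 = 172.41; M_reference = 10⁶/6504 = 153.75.
ΔM = 172.41 − 153.75 = 18.66 → +19 mireds.

+19 mireds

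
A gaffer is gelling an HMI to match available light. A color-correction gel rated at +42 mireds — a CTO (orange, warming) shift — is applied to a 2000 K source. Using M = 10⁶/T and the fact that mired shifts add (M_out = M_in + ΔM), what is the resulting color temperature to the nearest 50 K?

M_in = 10⁶/2000 = 500.00 mireds.
M_out = 500.00 + (+42) = 542.00 mireds.
T_out = 10⁶/542.00 = 1845.0 K → 1850 K.

1850 K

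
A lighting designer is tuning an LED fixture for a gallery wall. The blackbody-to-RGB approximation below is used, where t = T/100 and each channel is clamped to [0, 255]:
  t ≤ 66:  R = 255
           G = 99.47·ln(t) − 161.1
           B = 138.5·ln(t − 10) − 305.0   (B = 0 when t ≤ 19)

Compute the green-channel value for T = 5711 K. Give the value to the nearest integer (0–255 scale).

241

t = 5711/100 = 57.11; the t ≤ 66 branch applies.
G = 99.47·ln 57.11 − 161.1 = 99.47·4.0450 − 161.1 = 241.254.
Rounded: 241.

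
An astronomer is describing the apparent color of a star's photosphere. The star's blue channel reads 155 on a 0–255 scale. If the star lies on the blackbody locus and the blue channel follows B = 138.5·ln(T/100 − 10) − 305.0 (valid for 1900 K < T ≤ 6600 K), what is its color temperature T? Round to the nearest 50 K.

ln(t − 10) = (155 + 305.0) / 138.5 = 3.3213.
t − 10 = e^3.3213 = 27.696, so t = 37.696.
T = 100·t = 3770 K → 3750 K to the nearest 50 K.

3750 K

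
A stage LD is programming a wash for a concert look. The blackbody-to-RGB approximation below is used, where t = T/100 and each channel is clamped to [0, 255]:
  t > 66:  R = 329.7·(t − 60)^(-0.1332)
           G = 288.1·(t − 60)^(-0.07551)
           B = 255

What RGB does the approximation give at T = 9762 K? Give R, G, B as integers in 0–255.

R=203, G=219, B=255

t = 9762/100 = 97.62; the t > 66 branch applies.
R = 329.7·(97.62 − 60)^(-0.1332) = 329.7·37.62^(-0.1332) = 329.7·0.61681 = 203.364.
G = 288.1·(97.62 − 60)^(-0.07551) = 288.1·37.62^(-0.07551) = 288.1·0.76040 = 219.070.
B = 255 by definition for t > 66.
Rounded: (203, 219, 255).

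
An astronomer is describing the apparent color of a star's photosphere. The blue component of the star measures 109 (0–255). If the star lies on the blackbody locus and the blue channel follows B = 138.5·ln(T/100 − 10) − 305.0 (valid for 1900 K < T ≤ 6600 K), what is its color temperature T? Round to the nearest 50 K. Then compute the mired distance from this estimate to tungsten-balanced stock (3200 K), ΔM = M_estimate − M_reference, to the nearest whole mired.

+21 mireds

ln(t − 10) = (109 + 305.0) / 138.5 = 2.9892.
t − 10 = e^2.9892 = 19.869, so t = 29.869.
T = 100·t = 2987 K → 3000 K to the nearest 50 K.
M_estimate = 10⁶/3000 = 333.33; M_reference = 10⁶/3200 = 312.50.
ΔM = 333.33 − 312.50 = 20.83 → +21 mireds.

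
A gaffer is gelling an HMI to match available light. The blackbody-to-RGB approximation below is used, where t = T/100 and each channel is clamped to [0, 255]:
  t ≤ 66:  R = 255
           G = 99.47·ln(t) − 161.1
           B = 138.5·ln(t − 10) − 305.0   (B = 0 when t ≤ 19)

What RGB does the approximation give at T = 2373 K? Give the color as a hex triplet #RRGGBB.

#FF9A3A

t = 2373/100 = 23.73; the t ≤ 66 branch applies.
R = 255 by definition for t ≤ 66.
G = 99.47·ln 23.73 − 161.1 = 99.47·3.1667 − 161.1 = 153.896.
B = 138.5·ln(23.73 − 10) − 305.0 = 138.5·ln 13.73 − 305.0 = 138.5·2.6196 − 305.0 = 57.812.
Rounded: (255, 154, 58).
In hex: #FF9A3A.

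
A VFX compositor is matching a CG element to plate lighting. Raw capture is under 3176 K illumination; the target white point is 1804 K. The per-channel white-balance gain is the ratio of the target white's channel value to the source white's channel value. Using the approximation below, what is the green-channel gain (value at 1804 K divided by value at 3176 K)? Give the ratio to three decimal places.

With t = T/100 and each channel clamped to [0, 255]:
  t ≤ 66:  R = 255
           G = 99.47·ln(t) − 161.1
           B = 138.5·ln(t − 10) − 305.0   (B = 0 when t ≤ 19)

0.692

At 3176 K (t = 31.76):
  G = 99.47·ln 31.76 − 161.1 = 99.47·3.4582 − 161.1 = 182.888.
At 1804 K (t = 18.04):
  G = 99.47·ln 18.04 − 161.1 = 99.47·2.8926 − 161.1 = 126.626.
Gain = 126.626 / 182.888 = 0.6924 → 0.692.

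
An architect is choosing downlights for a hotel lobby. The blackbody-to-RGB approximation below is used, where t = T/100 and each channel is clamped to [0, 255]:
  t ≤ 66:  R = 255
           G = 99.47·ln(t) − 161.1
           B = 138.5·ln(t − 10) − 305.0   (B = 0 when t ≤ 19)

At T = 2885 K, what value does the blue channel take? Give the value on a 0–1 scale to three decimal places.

t = 2885/100 = 28.85; the t ≤ 66 branch applies.
B = 138.5·ln(28.85 − 10) − 305.0 = 138.5·ln 18.85 − 305.0 = 138.5·2.9365 − 305.0 = 101.707.
On a 0–1 scale: 101.707/255 = 0.3989 → 0.399.

0.399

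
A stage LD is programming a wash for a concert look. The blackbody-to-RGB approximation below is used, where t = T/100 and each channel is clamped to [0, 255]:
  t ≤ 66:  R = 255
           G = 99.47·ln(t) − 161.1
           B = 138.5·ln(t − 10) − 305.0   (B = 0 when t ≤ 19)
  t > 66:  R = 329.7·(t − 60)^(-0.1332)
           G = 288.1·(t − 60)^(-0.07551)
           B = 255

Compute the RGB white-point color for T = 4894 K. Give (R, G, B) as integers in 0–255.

(255, 226, 202)

t = 4894/100 = 48.94; the t ≤ 66 branch applies.
R = 255 by definition for t ≤ 66.
G = 99.47·ln 48.94 − 161.1 = 99.47·3.8906 − 161.1 = 225.897.
B = 138.5·ln(48.94 − 10) − 305.0 = 138.5·ln 38.94 − 305.0 = 138.5·3.6620 − 305.0 = 202.190.
Rounded: (255, 226, 202).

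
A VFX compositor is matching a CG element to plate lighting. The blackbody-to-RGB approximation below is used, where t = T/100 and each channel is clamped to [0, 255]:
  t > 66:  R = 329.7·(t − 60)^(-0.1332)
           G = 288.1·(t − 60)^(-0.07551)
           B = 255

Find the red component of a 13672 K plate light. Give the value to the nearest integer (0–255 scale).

185

t = 13672/100 = 136.72; the t > 66 branch applies.
R = 329.7·(136.72 − 60)^(-0.1332) = 329.7·76.72^(-0.1332) = 329.7·0.56096 = 184.948.
Rounded: 185.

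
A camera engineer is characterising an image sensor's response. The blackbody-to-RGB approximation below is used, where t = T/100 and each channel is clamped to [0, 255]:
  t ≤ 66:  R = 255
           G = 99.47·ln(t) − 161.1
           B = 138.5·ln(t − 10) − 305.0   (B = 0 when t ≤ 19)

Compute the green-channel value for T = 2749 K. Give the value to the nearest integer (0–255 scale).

t = 2749/100 = 27.49; the t ≤ 66 branch applies.
G = 99.47·ln 27.49 − 161.1 = 99.47·3.3138 − 161.1 = 168.526.
Rounded: 169.

169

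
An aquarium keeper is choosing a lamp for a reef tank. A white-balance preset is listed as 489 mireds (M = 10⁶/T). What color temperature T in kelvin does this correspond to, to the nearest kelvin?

T = 10⁶ / 489 = 2044.99 K → 2045 K.

2045 K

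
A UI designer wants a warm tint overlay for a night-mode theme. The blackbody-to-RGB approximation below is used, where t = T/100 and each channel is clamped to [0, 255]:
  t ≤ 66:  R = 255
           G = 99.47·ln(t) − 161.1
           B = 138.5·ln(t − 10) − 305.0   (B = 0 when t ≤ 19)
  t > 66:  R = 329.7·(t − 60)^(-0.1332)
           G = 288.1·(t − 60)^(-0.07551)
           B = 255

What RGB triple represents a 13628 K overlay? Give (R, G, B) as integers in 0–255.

(185, 208, 255)

t = 13628/100 = 136.28; the t > 66 branch applies.
R = 329.7·(136.28 − 60)^(-0.1332) = 329.7·76.28^(-0.1332) = 329.7·0.56139 = 185.090.
G = 288.1·(136.28 − 60)^(-0.07551) = 288.1·76.28^(-0.07551) = 288.1·0.72087 = 207.684.
B = 255 by definition for t > 66.
Rounded: (185, 208, 255).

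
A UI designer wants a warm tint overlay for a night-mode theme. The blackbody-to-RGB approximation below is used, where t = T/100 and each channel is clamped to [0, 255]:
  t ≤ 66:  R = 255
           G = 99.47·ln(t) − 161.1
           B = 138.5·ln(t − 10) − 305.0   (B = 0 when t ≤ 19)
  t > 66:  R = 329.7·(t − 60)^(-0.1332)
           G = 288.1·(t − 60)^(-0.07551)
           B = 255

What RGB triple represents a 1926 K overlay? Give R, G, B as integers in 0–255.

R=255, G=133, B=3

t = 1926/100 = 19.26; the t ≤ 66 branch applies.
R = 255 by definition for t ≤ 66.
G = 99.47·ln 19.26 − 161.1 = 99.47·2.9580 − 161.1 = 133.135.
B = 138.5·ln(19.26 − 10) − 305.0 = 138.5·ln 9.26 − 305.0 = 138.5·2.2257 − 305.0 = 3.260.
Rounded: (255, 133, 3).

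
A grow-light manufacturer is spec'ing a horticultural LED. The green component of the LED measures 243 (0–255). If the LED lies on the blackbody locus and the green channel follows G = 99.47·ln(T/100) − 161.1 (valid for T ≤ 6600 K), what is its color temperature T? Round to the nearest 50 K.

ln t = (243 + 161.1) / 99.47 = 4.0625.
t = e^4.0625 = 58.121.
T = 100·t = 5812 K → 5800 K to the nearest 50 K.

5800 K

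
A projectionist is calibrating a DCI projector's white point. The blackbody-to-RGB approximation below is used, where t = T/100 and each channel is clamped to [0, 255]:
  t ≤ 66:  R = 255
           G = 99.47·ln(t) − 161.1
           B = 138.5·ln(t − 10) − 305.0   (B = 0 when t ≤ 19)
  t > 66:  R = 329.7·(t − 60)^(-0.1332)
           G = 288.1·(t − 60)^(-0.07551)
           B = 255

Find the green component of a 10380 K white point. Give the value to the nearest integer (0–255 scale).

t = 10380/100 = 103.8; the t > 66 branch applies.
G = 288.1·(103.8 − 60)^(-0.07551) = 288.1·43.8^(-0.07551) = 288.1·0.75171 = 216.569.
Rounded: 217.

217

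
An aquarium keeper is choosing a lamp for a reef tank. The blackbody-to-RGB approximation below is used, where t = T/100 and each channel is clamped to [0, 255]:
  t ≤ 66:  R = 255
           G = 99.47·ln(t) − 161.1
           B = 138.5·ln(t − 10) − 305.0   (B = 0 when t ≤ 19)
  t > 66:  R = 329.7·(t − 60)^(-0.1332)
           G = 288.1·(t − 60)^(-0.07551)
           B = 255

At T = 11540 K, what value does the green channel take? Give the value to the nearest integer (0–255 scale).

213

t = 11540/100 = 115.4; the t > 66 branch applies.
G = 288.1·(115.4 − 60)^(-0.07551) = 288.1·55.4^(-0.07551) = 288.1·0.73850 = 212.760.
Rounded: 213.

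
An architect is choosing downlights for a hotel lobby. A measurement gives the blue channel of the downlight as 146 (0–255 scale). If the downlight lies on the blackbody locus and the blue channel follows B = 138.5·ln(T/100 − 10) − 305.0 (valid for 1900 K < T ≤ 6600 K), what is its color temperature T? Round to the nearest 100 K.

3600 K

ln(t − 10) = (146 + 305.0) / 138.5 = 3.2563.
t − 10 = e^3.2563 = 25.954, so t = 35.954.
T = 100·t = 3595 K → 3600 K to the nearest 100 K.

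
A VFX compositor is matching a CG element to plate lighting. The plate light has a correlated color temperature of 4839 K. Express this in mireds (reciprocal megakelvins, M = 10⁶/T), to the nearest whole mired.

207 mireds

M = 10⁶ / 4839 = 206.654 → 207 mireds.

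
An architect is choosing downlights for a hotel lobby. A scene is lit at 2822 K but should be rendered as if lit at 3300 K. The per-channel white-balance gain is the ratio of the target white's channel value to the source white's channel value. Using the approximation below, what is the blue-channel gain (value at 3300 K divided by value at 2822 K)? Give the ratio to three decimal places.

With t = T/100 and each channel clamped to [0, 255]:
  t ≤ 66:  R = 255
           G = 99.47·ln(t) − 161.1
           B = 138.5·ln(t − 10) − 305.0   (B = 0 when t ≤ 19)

At 2822 K (t = 28.22):
  B = 138.5·ln(28.22 − 10) − 305.0 = 138.5·ln 18.22 − 305.0 = 138.5·2.9025 − 305.0 = 96.999.
At 3300 K (t = 33):
  B = 138.5·ln(33 − 10) − 305.0 = 138.5·ln 23 − 305.0 = 138.5·3.1355 − 305.0 = 129.266.
Gain = 129.266 / 96.999 = 1.3327 → 1.333.

1.333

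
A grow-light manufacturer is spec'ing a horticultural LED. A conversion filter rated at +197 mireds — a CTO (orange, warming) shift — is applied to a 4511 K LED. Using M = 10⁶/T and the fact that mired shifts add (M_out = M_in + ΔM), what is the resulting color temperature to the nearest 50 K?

2400 K

M_in = 10⁶/4511 = 221.68 mireds.
M_out = 221.68 + (+197) = 418.68 mireds.
T_out = 10⁶/418.68 = 2388.5 K → 2400 K.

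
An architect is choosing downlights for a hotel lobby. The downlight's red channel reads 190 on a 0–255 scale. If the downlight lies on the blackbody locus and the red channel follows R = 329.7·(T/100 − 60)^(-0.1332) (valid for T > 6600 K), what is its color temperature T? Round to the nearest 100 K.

12300 K

(t − 60)^(-0.1332) = 190/329.7 = 0.57628.
t − 60 = 0.57628^(1/-0.1332) = 0.57628^(-7.508) = 62.667, so t = 122.667.
T = 100·t = 12267 K → 12300 K to the nearest 100 K.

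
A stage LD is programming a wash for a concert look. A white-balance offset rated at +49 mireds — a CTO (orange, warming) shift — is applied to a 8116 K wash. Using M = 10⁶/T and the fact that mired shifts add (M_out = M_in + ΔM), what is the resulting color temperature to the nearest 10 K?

M_in = 10⁶/8116 = 123.21 mireds.
M_out = 123.21 + (+49) = 172.21 mireds.
T_out = 10⁶/172.21 = 5806.7 K → 5810 K.

5810 K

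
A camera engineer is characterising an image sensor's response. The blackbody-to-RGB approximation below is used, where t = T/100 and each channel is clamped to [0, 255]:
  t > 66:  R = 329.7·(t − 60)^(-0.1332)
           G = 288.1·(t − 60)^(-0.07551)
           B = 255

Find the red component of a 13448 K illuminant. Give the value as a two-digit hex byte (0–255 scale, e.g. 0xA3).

0xBA

t = 13448/100 = 134.48; the t > 66 branch applies.
R = 329.7·(134.48 − 60)^(-0.1332) = 329.7·74.48^(-0.1332) = 329.7·0.56318 = 185.679.
Rounded: 186; in hex, 0xBA.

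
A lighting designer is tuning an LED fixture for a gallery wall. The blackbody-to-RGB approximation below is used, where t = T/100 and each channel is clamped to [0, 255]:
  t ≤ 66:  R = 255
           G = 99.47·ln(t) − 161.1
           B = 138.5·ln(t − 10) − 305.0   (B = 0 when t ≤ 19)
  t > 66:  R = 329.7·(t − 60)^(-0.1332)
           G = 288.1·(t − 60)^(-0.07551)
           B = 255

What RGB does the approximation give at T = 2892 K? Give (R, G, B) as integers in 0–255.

t = 2892/100 = 28.92; the t ≤ 66 branch applies.
R = 255 by definition for t ≤ 66.
G = 99.47·ln 28.92 − 161.1 = 99.47·3.3645 − 161.1 = 173.570.
B = 138.5·ln(28.92 − 10) − 305.0 = 138.5·ln 18.92 − 305.0 = 138.5·2.9402 − 305.0 = 102.220.
Rounded: (255, 174, 102).

(255, 174, 102)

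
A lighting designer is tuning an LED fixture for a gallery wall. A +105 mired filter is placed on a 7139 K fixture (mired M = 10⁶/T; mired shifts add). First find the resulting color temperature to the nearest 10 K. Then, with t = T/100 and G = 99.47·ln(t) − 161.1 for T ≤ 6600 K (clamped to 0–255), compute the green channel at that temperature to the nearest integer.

M_in = 10⁶/7139 = 140.08; M_out = 140.08 + (+105) = 245.08.
T_out = 10⁶/245.08 = 4080.4 K → 4080 K; t = 40.8.
G = 99.47·ln 40.8 − 161.1 = 99.47·3.7087 − 161.1 = 207.803.
Rounded: 208.

208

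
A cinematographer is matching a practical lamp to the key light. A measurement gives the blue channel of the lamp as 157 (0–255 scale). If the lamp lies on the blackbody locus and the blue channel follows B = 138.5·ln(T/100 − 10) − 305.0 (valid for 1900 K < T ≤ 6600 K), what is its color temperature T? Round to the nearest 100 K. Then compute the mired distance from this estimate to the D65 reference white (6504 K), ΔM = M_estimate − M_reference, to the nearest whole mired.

+109 mireds

ln(t − 10) = (157 + 305.0) / 138.5 = 3.3357.
t − 10 = e^3.3357 = 28.099, so t = 38.099.
T = 100·t = 3810 K → 3800 K to the nearest 100 K.
M_estimate = 10⁶/3800 = 263.16; M_reference = 10⁶/6504 = 153.75.
ΔM = 263.16 − 153.75 = 109.41 → +109 mireds.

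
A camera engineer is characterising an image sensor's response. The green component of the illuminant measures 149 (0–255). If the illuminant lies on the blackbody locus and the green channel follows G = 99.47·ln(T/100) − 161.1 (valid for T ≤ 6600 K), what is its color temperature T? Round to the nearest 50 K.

ln t = (149 + 161.1) / 99.47 = 3.1175.
t = e^3.1175 = 22.590.
T = 100·t = 2259 K → 2250 K to the nearest 50 K.

2250 K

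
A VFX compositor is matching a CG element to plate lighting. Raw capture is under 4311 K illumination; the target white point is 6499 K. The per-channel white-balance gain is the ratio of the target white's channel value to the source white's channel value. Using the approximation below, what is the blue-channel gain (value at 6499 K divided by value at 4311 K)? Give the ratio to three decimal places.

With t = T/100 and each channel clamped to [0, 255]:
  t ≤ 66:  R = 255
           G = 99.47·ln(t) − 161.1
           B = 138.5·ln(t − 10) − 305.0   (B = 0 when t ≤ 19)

At 4311 K (t = 43.11):
  B = 138.5·ln(43.11 − 10) − 305.0 = 138.5·ln 33.11 − 305.0 = 138.5·3.4998 − 305.0 = 179.727.
At 6499 K (t = 64.99):
  B = 138.5·ln(64.99 − 10) − 305.0 = 138.5·ln 54.99 − 305.0 = 138.5·4.0072 − 305.0 = 249.990.
Gain = 249.990 / 179.727 = 1.3909 → 1.391.

1.391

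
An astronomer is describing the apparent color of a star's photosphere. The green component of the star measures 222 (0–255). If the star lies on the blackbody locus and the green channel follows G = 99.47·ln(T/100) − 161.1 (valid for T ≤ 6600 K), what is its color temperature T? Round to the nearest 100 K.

ln t = (222 + 161.1) / 99.47 = 3.8514.
t = e^3.8514 = 47.059.
T = 100·t = 4706 K → 4700 K to the nearest 100 K.

4700 K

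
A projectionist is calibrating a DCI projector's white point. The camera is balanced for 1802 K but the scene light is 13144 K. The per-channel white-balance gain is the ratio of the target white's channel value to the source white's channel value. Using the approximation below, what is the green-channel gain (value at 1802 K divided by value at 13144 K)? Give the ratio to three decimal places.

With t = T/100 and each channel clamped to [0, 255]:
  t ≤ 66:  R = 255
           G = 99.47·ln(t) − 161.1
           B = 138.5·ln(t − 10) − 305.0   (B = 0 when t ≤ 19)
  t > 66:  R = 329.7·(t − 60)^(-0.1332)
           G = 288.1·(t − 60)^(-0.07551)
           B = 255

0.606

At 13144 K (t = 131.44):
  G = 288.1·(131.44 − 60)^(-0.07551) = 288.1·71.44^(-0.07551) = 288.1·0.72445 = 208.714.
At 1802 K (t = 18.02):
  G = 99.47·ln 18.02 − 161.1 = 99.47·2.8915 − 161.1 = 126.516.
Gain = 126.516 / 208.714 = 0.6062 → 0.606.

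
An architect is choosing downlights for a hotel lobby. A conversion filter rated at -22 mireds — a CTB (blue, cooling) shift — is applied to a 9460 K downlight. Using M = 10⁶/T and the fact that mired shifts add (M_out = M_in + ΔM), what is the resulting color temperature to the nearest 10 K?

11950 K

M_in = 10⁶/9460 = 105.71 mireds.
M_out = 105.71 + (-22) = 83.71 mireds.
T_out = 10⁶/83.71 = 11946.3 K → 11950 K.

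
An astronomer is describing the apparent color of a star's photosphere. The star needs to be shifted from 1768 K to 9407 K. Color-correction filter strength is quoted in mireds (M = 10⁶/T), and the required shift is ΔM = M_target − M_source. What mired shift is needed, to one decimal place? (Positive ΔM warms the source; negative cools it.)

-459.3 mireds

M_source = 10⁶/1768 = 565.611; M_target = 10⁶/9407 = 106.304.
ΔM = 106.304 − 565.611 = -459.307 → -459.3 mireds, a cooling shift.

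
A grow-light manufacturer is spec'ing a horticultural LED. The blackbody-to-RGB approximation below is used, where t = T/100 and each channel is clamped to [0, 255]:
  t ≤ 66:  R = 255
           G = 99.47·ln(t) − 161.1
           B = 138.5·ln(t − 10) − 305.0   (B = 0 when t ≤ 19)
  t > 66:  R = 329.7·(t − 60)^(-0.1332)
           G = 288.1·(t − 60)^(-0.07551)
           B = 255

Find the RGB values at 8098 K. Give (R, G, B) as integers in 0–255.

t = 8098/100 = 80.98; the t > 66 branch applies.
R = 329.7·(80.98 − 60)^(-0.1332) = 329.7·20.98^(-0.1332) = 329.7·0.66671 = 219.814.
G = 288.1·(80.98 − 60)^(-0.07551) = 288.1·20.98^(-0.07551) = 288.1·0.79468 = 228.946.
B = 255 by definition for t > 66.
Rounded: (220, 229, 255).

(220, 229, 255)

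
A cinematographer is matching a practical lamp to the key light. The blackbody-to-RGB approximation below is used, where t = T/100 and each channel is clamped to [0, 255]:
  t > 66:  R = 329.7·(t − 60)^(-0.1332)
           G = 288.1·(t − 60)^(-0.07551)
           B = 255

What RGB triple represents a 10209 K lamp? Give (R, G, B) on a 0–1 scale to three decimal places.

(0.786, 0.852, 1.000)

t = 10209/100 = 102.09; the t > 66 branch applies.
R = 329.7·(102.09 − 60)^(-0.1332) = 329.7·42.09^(-0.1332) = 329.7·0.60766 = 200.345.
G = 288.1·(102.09 − 60)^(-0.07551) = 288.1·42.09^(-0.07551) = 288.1·0.75398 = 217.221.
B = 255 by definition for t > 66.
Dividing each by 255: (0.7857, 0.8518, 1.0000) → (0.786, 0.852, 1.000).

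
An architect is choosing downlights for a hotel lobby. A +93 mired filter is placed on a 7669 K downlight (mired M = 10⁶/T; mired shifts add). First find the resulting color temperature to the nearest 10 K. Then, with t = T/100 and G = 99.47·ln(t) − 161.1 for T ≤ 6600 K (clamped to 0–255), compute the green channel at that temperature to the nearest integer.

M_in = 10⁶/7669 = 130.40; M_out = 130.40 + (+93) = 223.40.
T_out = 10⁶/223.40 = 4476.4 K → 4480 K; t = 44.8.
G = 99.47·ln 44.8 − 161.1 = 99.47·3.8022 − 161.1 = 217.106.
Rounded: 217.

217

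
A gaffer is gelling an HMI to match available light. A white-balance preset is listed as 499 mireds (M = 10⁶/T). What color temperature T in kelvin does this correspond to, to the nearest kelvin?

2004 K

T = 10⁶ / 499 = 2004.01 K → 2004 K.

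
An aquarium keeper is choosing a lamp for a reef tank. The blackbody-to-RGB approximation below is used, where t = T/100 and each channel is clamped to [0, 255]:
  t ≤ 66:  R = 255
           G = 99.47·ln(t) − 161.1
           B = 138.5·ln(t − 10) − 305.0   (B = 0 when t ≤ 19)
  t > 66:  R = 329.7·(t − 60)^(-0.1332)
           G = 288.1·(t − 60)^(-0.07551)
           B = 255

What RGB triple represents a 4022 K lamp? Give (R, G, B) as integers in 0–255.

(255, 206, 167)

t = 4022/100 = 40.22; the t ≤ 66 branch applies.
R = 255 by definition for t ≤ 66.
G = 99.47·ln 40.22 − 161.1 = 99.47·3.6944 − 161.1 = 206.378.
B = 138.5·ln(40.22 − 10) − 305.0 = 138.5·ln 30.22 − 305.0 = 138.5·3.4085 − 305.0 = 167.078.
Rounded: (255, 206, 167).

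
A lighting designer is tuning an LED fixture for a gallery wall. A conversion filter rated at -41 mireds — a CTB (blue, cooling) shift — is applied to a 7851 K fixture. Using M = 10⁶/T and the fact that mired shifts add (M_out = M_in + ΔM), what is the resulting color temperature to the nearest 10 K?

11580 K

M_in = 10⁶/7851 = 127.37 mireds.
M_out = 127.37 + (-41) = 86.37 mireds.
T_out = 10⁶/86.37 = 11577.8 K → 11580 K.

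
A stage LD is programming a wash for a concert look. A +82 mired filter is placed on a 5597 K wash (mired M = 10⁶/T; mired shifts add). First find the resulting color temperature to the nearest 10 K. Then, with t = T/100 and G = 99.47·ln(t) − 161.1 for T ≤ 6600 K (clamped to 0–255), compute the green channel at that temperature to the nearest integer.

202

M_in = 10⁶/5597 = 178.67; M_out = 178.67 + (+82) = 260.67.
T_out = 10⁶/260.67 = 3836.3 K → 3840 K; t = 38.4.
G = 99.47·ln 38.4 − 161.1 = 99.47·3.6481 − 161.1 = 201.772.
Rounded: 202.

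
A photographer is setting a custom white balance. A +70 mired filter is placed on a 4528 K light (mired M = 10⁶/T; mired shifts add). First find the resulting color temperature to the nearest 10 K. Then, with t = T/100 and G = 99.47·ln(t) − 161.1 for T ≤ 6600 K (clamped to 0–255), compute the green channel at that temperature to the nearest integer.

M_in = 10⁶/4528 = 220.85; M_out = 220.85 + (+70) = 290.85.
T_out = 10⁶/290.85 = 3438.2 K → 3440 K; t = 34.4.
G = 99.47·ln 34.4 − 161.1 = 99.47·3.5381 − 161.1 = 190.830.
Rounded: 191.

191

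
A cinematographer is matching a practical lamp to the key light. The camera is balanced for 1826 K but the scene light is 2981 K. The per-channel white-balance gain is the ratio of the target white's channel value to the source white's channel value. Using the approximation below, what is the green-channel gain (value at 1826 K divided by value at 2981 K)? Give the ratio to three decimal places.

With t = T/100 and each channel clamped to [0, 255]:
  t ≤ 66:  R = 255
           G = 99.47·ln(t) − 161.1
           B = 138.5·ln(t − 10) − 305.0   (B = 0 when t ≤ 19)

0.724

At 2981 K (t = 29.81):
  G = 99.47·ln 29.81 − 161.1 = 99.47·3.3948 − 161.1 = 176.585.
At 1826 K (t = 18.26):
  G = 99.47·ln 18.26 − 161.1 = 99.47·2.9047 − 161.1 = 127.832.
Gain = 127.832 / 176.585 = 0.7239 → 0.724.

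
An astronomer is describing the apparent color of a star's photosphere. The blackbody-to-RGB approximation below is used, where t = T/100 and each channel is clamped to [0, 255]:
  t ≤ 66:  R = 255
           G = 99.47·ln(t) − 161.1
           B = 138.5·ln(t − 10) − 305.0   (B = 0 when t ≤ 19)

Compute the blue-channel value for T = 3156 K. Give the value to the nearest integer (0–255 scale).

t = 3156/100 = 31.56; the t ≤ 66 branch applies.
B = 138.5·ln(31.56 − 10) − 305.0 = 138.5·ln 21.56 − 305.0 = 138.5·3.0708 − 305.0 = 120.311.
Rounded: 120.

120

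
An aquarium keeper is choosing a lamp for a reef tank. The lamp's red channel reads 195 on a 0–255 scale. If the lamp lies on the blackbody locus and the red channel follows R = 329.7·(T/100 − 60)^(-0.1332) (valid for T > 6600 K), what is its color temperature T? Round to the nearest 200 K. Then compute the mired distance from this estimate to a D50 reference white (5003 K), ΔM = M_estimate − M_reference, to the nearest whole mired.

-111 mireds

(t − 60)^(-0.1332) = 195/329.7 = 0.59145.
t − 60 = 0.59145^(1/-0.1332) = 0.59145^(-7.508) = 51.564, so t = 111.564.
T = 100·t = 11156 K → 11200 K to the nearest 200 K.
M_estimate = 10⁶/11200 = 89.29; M_reference = 10⁶/5003 = 199.88.
ΔM = 89.29 − 199.88 = -110.59 → -111 mireds.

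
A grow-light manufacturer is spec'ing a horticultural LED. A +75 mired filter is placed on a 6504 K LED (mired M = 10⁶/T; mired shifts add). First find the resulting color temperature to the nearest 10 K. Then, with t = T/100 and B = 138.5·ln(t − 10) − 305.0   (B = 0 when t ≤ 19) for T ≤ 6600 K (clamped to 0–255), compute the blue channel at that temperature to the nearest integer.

182

M_in = 10⁶/6504 = 153.75; M_out = 153.75 + (+75) = 228.75.
T_out = 10⁶/228.75 = 4371.6 K → 4370 K; t = 43.7.
B = 138.5·ln(43.7 − 10) − 305.0 = 138.5·ln 33.7 − 305.0 = 138.5·3.5175 − 305.0 = 182.173.
Rounded: 182.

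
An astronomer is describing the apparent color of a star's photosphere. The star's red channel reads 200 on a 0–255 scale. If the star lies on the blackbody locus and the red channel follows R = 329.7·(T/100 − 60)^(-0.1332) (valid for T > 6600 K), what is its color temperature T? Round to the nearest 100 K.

(t − 60)^(-0.1332) = 200/329.7 = 0.60661.
t − 60 = 0.60661^(1/-0.1332) = 0.60661^(-7.508) = 42.638, so t = 102.638.
T = 100·t = 10264 K → 10300 K to the nearest 100 K.

10300 K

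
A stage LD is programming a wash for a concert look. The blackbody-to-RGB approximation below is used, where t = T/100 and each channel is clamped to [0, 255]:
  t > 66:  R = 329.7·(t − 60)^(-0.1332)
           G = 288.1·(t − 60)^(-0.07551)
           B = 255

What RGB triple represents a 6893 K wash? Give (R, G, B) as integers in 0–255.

t = 6893/100 = 68.93; the t > 66 branch applies.
R = 329.7·(68.93 − 60)^(-0.1332) = 329.7·8.93^(-0.1332) = 329.7·0.74704 = 246.301.
G = 288.1·(68.93 − 60)^(-0.07551) = 288.1·8.93^(-0.07551) = 288.1·0.84762 = 244.199.
B = 255 by definition for t > 66.
Rounded: (246, 244, 255).

(246, 244, 255)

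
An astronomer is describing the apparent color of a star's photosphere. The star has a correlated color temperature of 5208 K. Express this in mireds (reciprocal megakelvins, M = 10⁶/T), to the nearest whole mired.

M = 10⁶ / 5208 = 192.012 → 192 mireds.

192 mireds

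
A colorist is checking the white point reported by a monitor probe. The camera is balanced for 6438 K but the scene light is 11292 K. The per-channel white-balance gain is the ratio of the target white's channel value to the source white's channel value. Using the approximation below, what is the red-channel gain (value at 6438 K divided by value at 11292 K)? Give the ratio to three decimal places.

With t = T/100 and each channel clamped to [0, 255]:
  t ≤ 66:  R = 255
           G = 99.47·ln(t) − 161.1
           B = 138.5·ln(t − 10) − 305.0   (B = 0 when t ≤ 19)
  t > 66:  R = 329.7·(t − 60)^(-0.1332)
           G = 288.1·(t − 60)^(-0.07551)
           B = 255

1.312

At 11292 K (t = 112.92):
  R = 329.7·(112.92 − 60)^(-0.1332) = 329.7·52.92^(-0.1332) = 329.7·0.58941 = 194.327.
At 6438 K (t = 64.38):
  R = 255 by definition for t ≤ 66.
Gain = 255.000 / 194.327 = 1.3122 → 1.312.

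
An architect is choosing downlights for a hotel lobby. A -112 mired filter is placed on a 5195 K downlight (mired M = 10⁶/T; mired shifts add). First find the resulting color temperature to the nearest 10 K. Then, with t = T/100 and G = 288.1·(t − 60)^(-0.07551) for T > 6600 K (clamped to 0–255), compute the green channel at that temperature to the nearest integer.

M_in = 10⁶/5195 = 192.49; M_out = 192.49 + (-112) = 80.49.
T_out = 10⁶/80.49 = 12423.5 K → 12420 K; t = 124.2.
G = 288.1·(124.2 − 60)^(-0.07551) = 288.1·64.2^(-0.07551) = 288.1·0.73032 = 210.405.
Rounded: 210.

210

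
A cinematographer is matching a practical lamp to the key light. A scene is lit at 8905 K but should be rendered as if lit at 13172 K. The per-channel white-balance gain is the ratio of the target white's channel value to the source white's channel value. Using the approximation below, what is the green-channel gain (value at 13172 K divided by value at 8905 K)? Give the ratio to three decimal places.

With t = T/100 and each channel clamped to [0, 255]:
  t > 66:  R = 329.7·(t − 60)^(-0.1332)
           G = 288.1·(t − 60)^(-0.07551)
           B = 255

0.934

At 8905 K (t = 89.05):
  G = 288.1·(89.05 − 60)^(-0.07551) = 288.1·29.05^(-0.07551) = 288.1·0.77539 = 223.389.
At 13172 K (t = 131.72):
  G = 288.1·(131.72 − 60)^(-0.07551) = 288.1·71.72^(-0.07551) = 288.1·0.72424 = 208.653.
Gain = 208.653 / 223.389 = 0.9340 → 0.934.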